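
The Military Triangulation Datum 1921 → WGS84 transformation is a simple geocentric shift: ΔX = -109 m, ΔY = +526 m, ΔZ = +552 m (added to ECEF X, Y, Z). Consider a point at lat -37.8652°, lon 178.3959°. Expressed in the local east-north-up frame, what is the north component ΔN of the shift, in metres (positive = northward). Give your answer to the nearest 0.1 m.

The local north axis is (−sin φ cos λ, −sin φ sin λ, cos φ), giving ΔN = 66.879 + 9.038 + 435.780 = 511.70 m.

ΔN = 511.7 m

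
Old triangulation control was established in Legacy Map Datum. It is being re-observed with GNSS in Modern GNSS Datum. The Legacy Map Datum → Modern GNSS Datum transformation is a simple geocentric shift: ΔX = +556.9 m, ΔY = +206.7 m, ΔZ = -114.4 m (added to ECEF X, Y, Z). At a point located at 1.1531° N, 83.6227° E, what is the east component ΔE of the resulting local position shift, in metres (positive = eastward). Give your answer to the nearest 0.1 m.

At φ = 1.1531°, λ = 83.6227°: sin φ = 0.020124, cos φ = 0.999797, sin λ = 0.993812, cos λ = 0.111075.
ΔE = −sin λ·ΔX + cos λ·ΔY = −(0.993812)·(556.9) + (0.111075)·(206.7) = -530.49 m.

ΔE = -530.5 m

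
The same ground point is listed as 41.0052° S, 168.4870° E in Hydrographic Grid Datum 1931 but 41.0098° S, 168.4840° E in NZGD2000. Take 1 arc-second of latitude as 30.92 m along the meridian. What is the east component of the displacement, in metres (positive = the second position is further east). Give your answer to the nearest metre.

Δφ = -41.0098° − -41.0052° = -0.0046°; Δλ = 168.4840° − 168.4870° = -0.0030°.
1° of latitude = 3600 × 30.92 = 111312 m.
ΔN = Δφ × 111312 = -512.0 m; ΔE = Δλ × 111312 × cos(-41.0052°) = -0.0030 × 111312 × 0.754650 = -252.0 m.

ΔE = -252 m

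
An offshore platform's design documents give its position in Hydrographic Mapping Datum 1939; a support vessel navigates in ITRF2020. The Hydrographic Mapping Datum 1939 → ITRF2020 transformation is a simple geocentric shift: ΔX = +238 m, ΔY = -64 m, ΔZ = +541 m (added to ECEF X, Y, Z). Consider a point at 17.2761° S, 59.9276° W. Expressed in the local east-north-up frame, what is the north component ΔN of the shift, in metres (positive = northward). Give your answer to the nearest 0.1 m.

The local north axis is (−sin φ cos λ, −sin φ sin λ, cos φ), giving ΔN = 35.418 + 16.448 + 516.593 = 568.46 m.

ΔN = 568.5 m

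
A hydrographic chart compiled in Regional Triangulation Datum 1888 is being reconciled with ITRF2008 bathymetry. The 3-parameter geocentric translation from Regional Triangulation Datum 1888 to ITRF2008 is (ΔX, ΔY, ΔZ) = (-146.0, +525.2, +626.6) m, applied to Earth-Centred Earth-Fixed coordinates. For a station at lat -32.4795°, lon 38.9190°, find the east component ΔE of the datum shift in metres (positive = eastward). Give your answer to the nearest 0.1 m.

At φ = -32.4795°, λ = 38.9190°: sin φ = -0.536998, cos φ = 0.843584, sin λ = 0.628221, cos λ = 0.778035.
ΔE = −sin λ·ΔX + cos λ·ΔY = −(0.628221)·(-146.0) + (0.778035)·(525.2) = 500.34 m.

ΔE = 500.3 m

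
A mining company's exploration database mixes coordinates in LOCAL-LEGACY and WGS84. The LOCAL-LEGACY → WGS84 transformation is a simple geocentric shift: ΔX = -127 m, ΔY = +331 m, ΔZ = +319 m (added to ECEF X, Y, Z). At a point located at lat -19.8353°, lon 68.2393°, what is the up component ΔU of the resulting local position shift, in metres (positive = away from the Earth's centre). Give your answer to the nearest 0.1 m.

ΔU = 136.6 m

At φ = -19.8353°, λ = 68.2393°: sin φ = -0.339318, cos φ = 0.940672, sin λ = 0.928740, cos λ = 0.370731.
ΔU = cos φ cos λ·ΔX + cos φ sin λ·ΔY + sin φ·ΔZ = (0.940672)(0.370731)(-127) + (0.940672)(0.928740)(331) + (-0.339318)(319) = 136.64 m.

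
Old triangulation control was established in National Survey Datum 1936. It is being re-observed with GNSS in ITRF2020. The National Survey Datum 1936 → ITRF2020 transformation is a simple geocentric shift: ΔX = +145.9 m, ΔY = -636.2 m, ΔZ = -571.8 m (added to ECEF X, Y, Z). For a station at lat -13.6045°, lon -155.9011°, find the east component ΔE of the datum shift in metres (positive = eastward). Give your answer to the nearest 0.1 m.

ΔE = 640.3 m

The local east axis at (φ, λ) is (−sin λ, cos λ, 0), so ΔE = −sin(-155.9011°)·145.9 + cos(-155.9011°)·(-636.2) = 640.32 m.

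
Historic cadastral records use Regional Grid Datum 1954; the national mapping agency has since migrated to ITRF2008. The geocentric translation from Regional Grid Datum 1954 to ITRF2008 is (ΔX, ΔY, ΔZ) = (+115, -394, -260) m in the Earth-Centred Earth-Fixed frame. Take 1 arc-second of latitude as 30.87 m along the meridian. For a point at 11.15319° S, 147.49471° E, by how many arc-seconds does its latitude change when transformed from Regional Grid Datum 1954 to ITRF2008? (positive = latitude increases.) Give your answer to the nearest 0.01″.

Δφ = -10.20″

sin φ = -0.193433, cos φ = 0.981114, sin λ = 0.537377, cos λ = -0.843342.
North component: ΔN = −sin φ cos λ·ΔX − sin φ sin λ·ΔY + cos φ·ΔZ = −(-0.193433)(-0.843342)(115) − (-0.193433)(0.537377)(-394) + (0.981114)(-260) = -314.80 m.
1° of latitude spans 3600 × 30.87 = 111132 m, so Δφ = -314.80 / 111132 × 3600 = -10.198″.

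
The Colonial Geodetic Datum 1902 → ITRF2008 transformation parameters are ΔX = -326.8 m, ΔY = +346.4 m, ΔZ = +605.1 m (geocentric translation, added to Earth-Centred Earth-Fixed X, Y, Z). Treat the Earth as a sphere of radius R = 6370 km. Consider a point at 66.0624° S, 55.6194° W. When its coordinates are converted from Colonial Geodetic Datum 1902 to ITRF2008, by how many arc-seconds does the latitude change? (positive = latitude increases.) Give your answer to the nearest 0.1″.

Δφ = -6.0″

sin φ = -0.913988, cos φ = 0.405741, sin λ = -0.825305, cos λ = 0.564688.
North component: ΔN = −sin φ cos λ·ΔX − sin φ sin λ·ΔY + cos φ·ΔZ = −(-0.913988)(0.564688)(-326.8) − (-0.913988)(-0.825305)(346.4) + (0.405741)(605.1) = -184.45 m.
1° of latitude spans πR/180 = 111177 m, so Δφ = -184.45 / 111177 × 3600 = -5.973″.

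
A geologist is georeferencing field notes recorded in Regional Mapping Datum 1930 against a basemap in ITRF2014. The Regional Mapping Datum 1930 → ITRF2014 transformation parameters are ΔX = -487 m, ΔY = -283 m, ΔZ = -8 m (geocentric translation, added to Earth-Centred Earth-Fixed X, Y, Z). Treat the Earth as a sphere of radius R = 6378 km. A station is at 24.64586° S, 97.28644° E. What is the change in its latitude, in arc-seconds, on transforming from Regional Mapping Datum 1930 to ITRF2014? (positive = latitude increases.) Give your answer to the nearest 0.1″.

sin φ = -0.417008, cos φ = 0.908903, sin λ = 0.991924, cos λ = -0.126830.
North component: ΔN = −sin φ cos λ·ΔX − sin φ sin λ·ΔY + cos φ·ΔZ = −(-0.417008)(-0.126830)(-487) − (-0.417008)(0.991924)(-283) + (0.908903)(-8) = -98.57 m.
1° of latitude spans πR/180 = 111317 m, so Δφ = -98.57 / 111317 × 3600 = -3.188″.

Δφ = -3.2″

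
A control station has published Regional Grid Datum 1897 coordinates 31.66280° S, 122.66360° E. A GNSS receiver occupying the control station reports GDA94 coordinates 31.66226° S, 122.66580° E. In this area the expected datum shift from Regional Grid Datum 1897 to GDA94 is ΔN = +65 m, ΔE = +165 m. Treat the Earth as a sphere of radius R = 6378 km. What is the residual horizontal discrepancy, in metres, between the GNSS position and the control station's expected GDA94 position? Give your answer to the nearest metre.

44 m

Observed coordinate differences: Δφ = +0.00054°, Δλ = +0.00220°.
Converting to metres (1° lat = 111317 m, cos φ = 0.851152): observed ΔN = 60.1 m, observed ΔE = 208.4 m.
Subtracting the expected shift leaves a residual of 60.1 − (65) = -4.9 m north and 208.4 − (165) = 43.4 m east.
Residual distance = √((-4.9)² + 43.4²) = 43.7 m.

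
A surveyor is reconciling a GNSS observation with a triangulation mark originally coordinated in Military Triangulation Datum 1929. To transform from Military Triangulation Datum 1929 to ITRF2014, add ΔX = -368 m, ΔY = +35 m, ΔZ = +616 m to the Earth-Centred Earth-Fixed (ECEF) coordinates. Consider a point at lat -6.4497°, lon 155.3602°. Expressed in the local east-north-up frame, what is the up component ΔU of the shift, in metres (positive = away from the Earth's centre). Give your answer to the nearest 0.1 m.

ΔU = 277.7 m

The local up (radial) axis is (cos φ cos λ, cos φ sin λ, sin φ), giving ΔU = 332.375 + 14.500 − 69.196 = 277.68 m.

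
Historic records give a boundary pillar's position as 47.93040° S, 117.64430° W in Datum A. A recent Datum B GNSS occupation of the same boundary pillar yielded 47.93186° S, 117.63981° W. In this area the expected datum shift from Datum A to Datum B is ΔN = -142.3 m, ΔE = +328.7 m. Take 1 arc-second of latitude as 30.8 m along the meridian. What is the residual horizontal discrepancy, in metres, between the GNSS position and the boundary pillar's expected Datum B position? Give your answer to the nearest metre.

Observed coordinate differences: Δφ = -0.00146°, Δλ = +0.00449°.
Converting to metres (1° lat = 110880 m, cos φ = 0.670033): observed ΔN = -161.9 m, observed ΔE = 333.6 m.
Subtracting the expected shift leaves a residual of -161.9 − (-142.3) = -19.6 m north and 333.6 − (328.7) = 4.9 m east.
Residual distance = √((-19.6)² + 4.9²) = 20.2 m.

20 m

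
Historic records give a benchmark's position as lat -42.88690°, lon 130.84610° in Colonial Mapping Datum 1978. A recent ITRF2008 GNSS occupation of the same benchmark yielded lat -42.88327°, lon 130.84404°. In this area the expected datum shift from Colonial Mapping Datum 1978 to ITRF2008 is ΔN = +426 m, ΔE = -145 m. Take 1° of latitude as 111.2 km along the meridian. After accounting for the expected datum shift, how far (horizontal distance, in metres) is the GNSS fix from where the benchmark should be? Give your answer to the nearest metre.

32 m

Observed coordinate differences: Δφ = +0.00363°, Δλ = -0.00206°.
Converting to metres (1° lat = 111200 m, cos φ = 0.732699): observed ΔN = 403.7 m, observed ΔE = -167.8 m.
Subtracting the expected shift leaves a residual of 403.7 − (426) = -22.3 m north and -167.8 − (-145) = -22.8 m east.
Residual distance = √((-22.3)² + (-22.8)²) = 32.0 m.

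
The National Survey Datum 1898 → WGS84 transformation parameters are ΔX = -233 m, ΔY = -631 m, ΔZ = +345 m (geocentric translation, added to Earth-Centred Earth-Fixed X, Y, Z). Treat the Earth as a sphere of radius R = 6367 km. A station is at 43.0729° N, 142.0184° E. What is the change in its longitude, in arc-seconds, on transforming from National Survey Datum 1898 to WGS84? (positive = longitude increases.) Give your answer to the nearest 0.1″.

sin φ = 0.682928, cos φ = 0.730485, sin λ = 0.615408, cos λ = -0.788208.
East component: ΔE = −sin λ·ΔX + cos λ·ΔY = −(0.615408)(-233) + (-0.788208)(-631) = 640.75 m.
1° of latitude spans πR/180 = 111125 m; at latitude φ, 1° of longitude spans that × cos φ = 81175.3 m, so Δλ = 640.75 / 81175.3 × 3600 = 28.416″.

Δλ = 28.4″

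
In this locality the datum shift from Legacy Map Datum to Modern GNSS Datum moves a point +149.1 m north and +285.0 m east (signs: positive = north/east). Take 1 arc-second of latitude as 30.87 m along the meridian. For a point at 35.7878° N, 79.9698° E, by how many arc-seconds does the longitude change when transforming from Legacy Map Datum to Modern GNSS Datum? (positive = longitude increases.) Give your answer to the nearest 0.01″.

At latitude 35.7878°, cos φ = 0.811188.
1″ of longitude at this latitude = 30.87 × cos φ = 25.0414 m, so Δλ = 285.0 / 25.0414 = 11.381″.

Δλ = 11.38″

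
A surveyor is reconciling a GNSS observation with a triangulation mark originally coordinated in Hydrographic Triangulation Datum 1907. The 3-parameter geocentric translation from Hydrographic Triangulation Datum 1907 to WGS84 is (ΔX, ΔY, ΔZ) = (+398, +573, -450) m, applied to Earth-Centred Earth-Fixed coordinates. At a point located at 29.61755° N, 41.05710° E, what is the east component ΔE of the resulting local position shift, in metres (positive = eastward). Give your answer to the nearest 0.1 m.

At φ = 29.61755°, λ = 41.05710°: sin φ = 0.494208, cos φ = 0.869344, sin λ = 0.656811, cos λ = 0.754055.
ΔE = −sin λ·ΔX + cos λ·ΔY = −(0.656811)·(398) + (0.754055)·(573) = 170.66 m.

ΔE = 170.7 m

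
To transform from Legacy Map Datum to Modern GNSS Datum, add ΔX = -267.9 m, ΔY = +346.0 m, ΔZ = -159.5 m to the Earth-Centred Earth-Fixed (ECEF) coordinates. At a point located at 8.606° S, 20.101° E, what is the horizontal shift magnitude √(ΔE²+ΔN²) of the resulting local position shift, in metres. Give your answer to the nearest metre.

At φ = -8.606°, λ = 20.101°: sin φ = -0.149639, cos φ = 0.988741, sin λ = 0.343676, cos λ = 0.939088.
ΔE = −sin λ·ΔX + cos λ·ΔY = −(0.343676)·(-267.9) + (0.939088)·(346.0) = 417.00 m.
ΔN = −sin φ cos λ·ΔX − sin φ sin λ·ΔY + cos φ·ΔZ = −(-0.149639)(0.939088)(-267.9) − (-0.149639)(0.343676)(346.0) + (0.988741)(-159.5) = -177.56 m.
Horizontal magnitude = √(ΔE² + ΔN²) = √(417.00² + (-177.56)²) = 453.22 m.

453 m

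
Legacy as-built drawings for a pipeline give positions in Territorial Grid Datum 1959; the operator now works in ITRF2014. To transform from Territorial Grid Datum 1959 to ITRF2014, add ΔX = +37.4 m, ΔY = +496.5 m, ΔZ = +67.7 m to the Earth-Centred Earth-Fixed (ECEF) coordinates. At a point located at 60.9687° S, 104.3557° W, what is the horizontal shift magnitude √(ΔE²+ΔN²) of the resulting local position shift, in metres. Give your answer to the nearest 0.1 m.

405.2 m

The local east axis at (φ, λ) is (−sin λ, cos λ, 0), so ΔE = −sin(-104.3557°)·37.4 + cos(-104.3557°)·496.5 = -86.87 m.
The local north axis is (−sin φ cos λ, −sin φ sin λ, cos φ), giving ΔN = -8.108 − 420.562 + 32.854 = -395.82 m.
Horizontal magnitude = √(ΔE² + ΔN²) = √((-86.87)² + (-395.82)²) = 405.24 m.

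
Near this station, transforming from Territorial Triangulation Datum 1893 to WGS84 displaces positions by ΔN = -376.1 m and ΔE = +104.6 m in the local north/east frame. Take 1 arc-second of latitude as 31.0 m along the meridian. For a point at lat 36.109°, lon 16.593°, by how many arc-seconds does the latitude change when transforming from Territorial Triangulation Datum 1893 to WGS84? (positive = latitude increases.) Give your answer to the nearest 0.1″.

Δφ = -12.1″

1″ of latitude = 31.00 m, so Δφ = -376.1 / 31.00 = -12.132″.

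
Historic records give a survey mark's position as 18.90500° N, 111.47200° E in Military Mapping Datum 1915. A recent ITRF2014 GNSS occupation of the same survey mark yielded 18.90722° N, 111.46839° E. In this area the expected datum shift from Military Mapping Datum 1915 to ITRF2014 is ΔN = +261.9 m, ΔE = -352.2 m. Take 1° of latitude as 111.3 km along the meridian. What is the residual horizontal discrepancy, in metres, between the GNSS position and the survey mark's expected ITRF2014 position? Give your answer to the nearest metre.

32 m

Observed coordinate differences: Δφ = +0.00222°, Δλ = -0.00361°.
Converting to metres (1° lat = 111300 m, cos φ = 0.946057): observed ΔN = 247.1 m, observed ΔE = -380.1 m.
Subtracting the expected shift leaves a residual of 247.1 − (261.9) = -14.8 m north and -380.1 − (-352.2) = -27.9 m east.
Residual distance = √((-14.8)² + (-27.9)²) = 31.6 m.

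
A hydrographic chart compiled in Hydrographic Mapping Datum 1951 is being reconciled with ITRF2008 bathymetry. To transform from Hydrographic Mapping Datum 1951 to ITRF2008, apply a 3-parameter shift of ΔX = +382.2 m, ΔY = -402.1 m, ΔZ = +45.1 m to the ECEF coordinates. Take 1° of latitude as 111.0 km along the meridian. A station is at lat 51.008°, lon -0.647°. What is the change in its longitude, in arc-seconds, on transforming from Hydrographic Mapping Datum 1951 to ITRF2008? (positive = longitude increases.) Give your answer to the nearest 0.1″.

sin φ = 0.777234, cos φ = 0.629212, sin λ = -0.011292, cos λ = 0.999936.
East component: ΔE = −sin λ·ΔX + cos λ·ΔY = −(-0.011292)(382.2) + (0.999936)(-402.1) = -397.76 m.
1° of latitude spans 111000 m; at latitude φ, 1° of longitude spans that × cos φ = 69842.5 m, so Δλ = -397.76 / 69842.5 × 3600 = -20.502″.

Δλ = -20.5″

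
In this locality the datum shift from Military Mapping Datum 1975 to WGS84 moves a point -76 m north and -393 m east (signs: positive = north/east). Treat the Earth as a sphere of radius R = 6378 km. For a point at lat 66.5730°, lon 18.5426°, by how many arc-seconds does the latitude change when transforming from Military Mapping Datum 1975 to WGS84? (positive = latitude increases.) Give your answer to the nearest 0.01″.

On a sphere of radius R, 1 rad of latitude = R, so Δφ = ΔN / R = -76.0 / 6378000 = -1.1916e-05 rad = -2.458″.

Δφ = -2.46″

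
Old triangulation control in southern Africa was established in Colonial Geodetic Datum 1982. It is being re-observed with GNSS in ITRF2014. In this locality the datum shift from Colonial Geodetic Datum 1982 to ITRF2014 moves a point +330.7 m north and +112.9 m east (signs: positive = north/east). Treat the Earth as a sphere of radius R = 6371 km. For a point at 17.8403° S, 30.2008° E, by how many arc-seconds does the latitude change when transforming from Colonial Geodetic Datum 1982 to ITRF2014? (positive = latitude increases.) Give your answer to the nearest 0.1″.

On a sphere of radius R, 1 rad of latitude = R, so Δφ = ΔN / R = 330.7 / 6371000 = 5.1907e-05 rad = 10.707″.

Δφ = 10.7″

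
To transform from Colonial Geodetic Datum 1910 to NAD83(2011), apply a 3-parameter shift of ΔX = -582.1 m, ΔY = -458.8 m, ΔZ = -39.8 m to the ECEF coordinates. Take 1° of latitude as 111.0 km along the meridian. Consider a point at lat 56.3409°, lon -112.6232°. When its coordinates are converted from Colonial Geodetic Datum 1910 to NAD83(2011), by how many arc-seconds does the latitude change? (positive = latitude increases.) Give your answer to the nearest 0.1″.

sin φ = 0.832350, cos φ = 0.554250, sin λ = -0.923055, cos λ = -0.384669.
North component: ΔN = −sin φ cos λ·ΔX − sin φ sin λ·ΔY + cos φ·ΔZ = −(0.832350)(-0.384669)(-582.1) − (0.832350)(-0.923055)(-458.8) + (0.554250)(-39.8) = -560.93 m.
1° of latitude spans 111000 m, so Δφ = -560.93 / 111000 × 3600 = -18.192″.

Δφ = -18.2″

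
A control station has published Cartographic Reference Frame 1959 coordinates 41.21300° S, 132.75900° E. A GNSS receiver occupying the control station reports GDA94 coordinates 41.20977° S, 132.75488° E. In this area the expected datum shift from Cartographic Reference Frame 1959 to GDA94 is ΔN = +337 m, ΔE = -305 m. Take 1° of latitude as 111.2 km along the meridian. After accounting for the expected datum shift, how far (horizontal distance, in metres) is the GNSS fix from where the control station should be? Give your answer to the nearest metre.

Observed coordinate differences: Δφ = +0.00323°, Δλ = -0.00412°.
Converting to metres (1° lat = 111200 m, cos φ = 0.752265): observed ΔN = 359.2 m, observed ΔE = -344.6 m.
Subtracting the expected shift leaves a residual of 359.2 − (337) = 22.2 m north and -344.6 − (-305) = -39.6 m east.
Residual distance = √(22.2² + (-39.6)²) = 45.4 m.

45 m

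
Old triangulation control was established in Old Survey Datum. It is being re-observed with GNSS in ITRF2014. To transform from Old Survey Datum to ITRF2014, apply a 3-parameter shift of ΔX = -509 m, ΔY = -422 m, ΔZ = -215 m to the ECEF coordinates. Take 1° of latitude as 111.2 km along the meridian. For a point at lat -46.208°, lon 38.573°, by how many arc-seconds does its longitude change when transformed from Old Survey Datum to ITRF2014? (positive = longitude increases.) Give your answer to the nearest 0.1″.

Δλ = -0.6″

sin φ = -0.721857, cos φ = 0.692042, sin λ = 0.623511, cos λ = 0.781814.
East component: ΔE = −sin λ·ΔX + cos λ·ΔY = −(0.623511)(-509) + (0.781814)(-422) = -12.56 m.
1° of latitude spans 111200 m; at latitude φ, 1° of longitude spans that × cos φ = 76955.1 m, so Δλ = -12.56 / 76955.1 × 3600 = -0.587″.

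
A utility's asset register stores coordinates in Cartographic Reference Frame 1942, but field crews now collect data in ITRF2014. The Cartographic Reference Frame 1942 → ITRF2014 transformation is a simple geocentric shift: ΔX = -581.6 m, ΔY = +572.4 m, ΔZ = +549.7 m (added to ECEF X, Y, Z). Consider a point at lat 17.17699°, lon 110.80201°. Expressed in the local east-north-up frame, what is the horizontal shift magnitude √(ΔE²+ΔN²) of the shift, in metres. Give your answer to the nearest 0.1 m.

457.8 m

At φ = 17.17699°, λ = 110.80201°: sin φ = 0.295324, cos φ = 0.955397, sin λ = 0.934813, cos λ = -0.355140.
ΔE = −sin λ·ΔX + cos λ·ΔY = −(0.934813)·(-581.6) + (-0.355140)·(572.4) = 340.41 m.
ΔN = −sin φ cos λ·ΔX − sin φ sin λ·ΔY + cos φ·ΔZ = −(0.295324)(-0.355140)(-581.6) − (0.295324)(0.934813)(572.4) + (0.955397)(549.7) = 306.16 m.
Horizontal magnitude = √(ΔE² + ΔN²) = √(340.41² + 306.16²) = 457.83 m.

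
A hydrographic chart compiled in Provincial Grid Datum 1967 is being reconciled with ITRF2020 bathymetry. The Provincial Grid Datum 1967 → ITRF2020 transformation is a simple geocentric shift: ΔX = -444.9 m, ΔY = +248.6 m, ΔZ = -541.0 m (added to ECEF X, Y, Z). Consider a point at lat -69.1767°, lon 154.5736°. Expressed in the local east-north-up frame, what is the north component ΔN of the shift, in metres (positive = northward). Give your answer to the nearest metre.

At φ = -69.1767°, λ = 154.5736°: sin φ = -0.934681, cos φ = 0.355487, sin λ = 0.429351, cos λ = -0.903138.
ΔN = −sin φ cos λ·ΔX − sin φ sin λ·ΔY + cos φ·ΔZ = −(-0.934681)(-0.903138)(-444.9) − (-0.934681)(0.429351)(248.6) + (0.355487)(-541.0) = 283.01 m.

ΔN = 283 m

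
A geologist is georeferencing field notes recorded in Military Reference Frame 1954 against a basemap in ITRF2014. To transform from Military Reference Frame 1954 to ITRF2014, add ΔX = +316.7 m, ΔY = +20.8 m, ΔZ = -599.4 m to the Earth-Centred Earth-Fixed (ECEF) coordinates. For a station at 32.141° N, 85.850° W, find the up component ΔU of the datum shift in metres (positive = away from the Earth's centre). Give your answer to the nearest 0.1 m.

ΔU = -317.0 m

The local up (radial) axis is (cos φ cos λ, cos φ sin λ, sin φ), giving ΔU = 19.406 − 17.566 − 318.884 = -317.04 m.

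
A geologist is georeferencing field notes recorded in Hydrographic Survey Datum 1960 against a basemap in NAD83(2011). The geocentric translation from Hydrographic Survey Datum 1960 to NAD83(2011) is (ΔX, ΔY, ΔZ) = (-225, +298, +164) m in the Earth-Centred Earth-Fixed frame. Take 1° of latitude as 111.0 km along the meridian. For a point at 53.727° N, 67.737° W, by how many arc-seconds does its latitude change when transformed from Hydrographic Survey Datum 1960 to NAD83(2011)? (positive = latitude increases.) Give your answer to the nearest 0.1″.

Δφ = 12.6″

sin φ = 0.806207, cos φ = 0.591633, sin λ = -0.925455, cos λ = 0.378859.
North component: ΔN = −sin φ cos λ·ΔX − sin φ sin λ·ΔY + cos φ·ΔZ = −(0.806207)(0.378859)(-225) − (0.806207)(-0.925455)(298) + (0.591633)(164) = 388.09 m.
1° of latitude spans 111000 m, so Δφ = 388.09 / 111000 × 3600 = 12.587″.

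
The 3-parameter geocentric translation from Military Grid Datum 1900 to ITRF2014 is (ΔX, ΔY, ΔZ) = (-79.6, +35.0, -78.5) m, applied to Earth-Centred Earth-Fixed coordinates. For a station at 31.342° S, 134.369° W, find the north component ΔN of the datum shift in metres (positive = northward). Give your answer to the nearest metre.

At φ = -31.342°, λ = -134.369°: sin φ = -0.520145, cos φ = 0.854078, sin λ = -0.714851, cos λ = -0.699277.
ΔN = −sin φ cos λ·ΔX − sin φ sin λ·ΔY + cos φ·ΔZ = −(-0.520145)(-0.699277)(-79.6) − (-0.520145)(-0.714851)(35.0) + (0.854078)(-78.5) = -51.11 m.

ΔN = -51 m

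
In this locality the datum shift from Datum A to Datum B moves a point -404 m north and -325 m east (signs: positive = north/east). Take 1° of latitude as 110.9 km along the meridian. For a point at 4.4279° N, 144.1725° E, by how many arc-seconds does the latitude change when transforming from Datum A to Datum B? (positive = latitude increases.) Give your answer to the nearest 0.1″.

1° of latitude = 110.9 km, so Δφ = -404.0 / 110900 = -0.0036429° = -13.115″.

Δφ = -13.1″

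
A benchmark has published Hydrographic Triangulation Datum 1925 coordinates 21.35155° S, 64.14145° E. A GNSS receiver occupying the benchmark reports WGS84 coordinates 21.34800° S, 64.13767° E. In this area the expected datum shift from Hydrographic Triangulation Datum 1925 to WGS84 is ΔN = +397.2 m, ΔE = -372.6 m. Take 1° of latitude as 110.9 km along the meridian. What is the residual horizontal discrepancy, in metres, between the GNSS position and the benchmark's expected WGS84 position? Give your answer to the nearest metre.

Observed coordinate differences: Δφ = +0.00355°, Δλ = -0.00378°.
Converting to metres (1° lat = 110900 m, cos φ = 0.931364): observed ΔN = 393.7 m, observed ΔE = -390.4 m.
Subtracting the expected shift leaves a residual of 393.7 − (397.2) = -3.5 m north and -390.4 − (-372.6) = -17.8 m east.
Residual distance = √((-3.5)² + (-17.8)²) = 18.2 m.

18 m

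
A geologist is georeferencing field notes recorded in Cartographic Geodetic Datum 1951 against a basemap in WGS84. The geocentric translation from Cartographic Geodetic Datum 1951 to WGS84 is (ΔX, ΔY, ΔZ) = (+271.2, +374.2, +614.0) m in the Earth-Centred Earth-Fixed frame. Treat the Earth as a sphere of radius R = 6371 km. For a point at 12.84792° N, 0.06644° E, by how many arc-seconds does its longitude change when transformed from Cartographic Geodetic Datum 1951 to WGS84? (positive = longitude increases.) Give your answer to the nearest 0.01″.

sin φ = 0.222364, cos φ = 0.974964, sin λ = 0.001160, cos λ = 0.999999.
East component: ΔE = −sin λ·ΔX + cos λ·ΔY = −(0.001160)(271.2) + (0.999999)(374.2) = 373.89 m.
1° of latitude spans πR/180 = 111195 m; at latitude φ, 1° of longitude spans that × cos φ = 108411.0 m, so Δλ = 373.89 / 108411.0 × 3600 = 12.416″.

Δλ = 12.42″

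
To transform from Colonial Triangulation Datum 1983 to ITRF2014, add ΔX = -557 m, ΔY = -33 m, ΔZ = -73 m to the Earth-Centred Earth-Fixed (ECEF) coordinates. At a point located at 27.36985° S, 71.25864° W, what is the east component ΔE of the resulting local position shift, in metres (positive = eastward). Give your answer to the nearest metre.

At φ = -27.36985°, λ = -71.25864°: sin φ = -0.459733, cos φ = 0.888057, sin λ = -0.946979, cos λ = 0.321297.
ΔE = −sin λ·ΔX + cos λ·ΔY = −(-0.946979)·(-557) + (0.321297)·(-33) = -538.07 m.

ΔE = -538 m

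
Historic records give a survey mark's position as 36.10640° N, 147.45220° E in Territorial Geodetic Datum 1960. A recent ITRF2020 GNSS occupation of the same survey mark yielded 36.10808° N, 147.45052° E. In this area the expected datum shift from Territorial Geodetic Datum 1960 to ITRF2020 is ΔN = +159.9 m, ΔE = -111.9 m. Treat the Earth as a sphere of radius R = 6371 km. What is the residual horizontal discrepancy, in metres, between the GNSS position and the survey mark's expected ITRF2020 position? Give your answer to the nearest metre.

47 m

Observed coordinate differences: Δφ = +0.00168°, Δλ = -0.00168°.
Converting to metres (1° lat = 111195 m, cos φ = 0.807924): observed ΔN = 186.8 m, observed ΔE = -150.9 m.
Subtracting the expected shift leaves a residual of 186.8 − (159.9) = 26.9 m north and -150.9 − (-111.9) = -39.0 m east.
Residual distance = √(26.9² + (-39.0)²) = 47.4 m.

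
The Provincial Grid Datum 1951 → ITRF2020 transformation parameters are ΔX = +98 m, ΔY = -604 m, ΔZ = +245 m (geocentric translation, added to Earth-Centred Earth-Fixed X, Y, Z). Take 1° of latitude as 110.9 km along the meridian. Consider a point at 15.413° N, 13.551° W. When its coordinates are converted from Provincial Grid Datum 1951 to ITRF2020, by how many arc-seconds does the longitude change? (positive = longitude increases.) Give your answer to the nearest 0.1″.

Δλ = -19.0″

sin φ = 0.265775, cos φ = 0.964035, sin λ = -0.234311, cos λ = 0.972162.
East component: ΔE = −sin λ·ΔX + cos λ·ΔY = −(-0.234311)(98) + (0.972162)(-604) = -564.22 m.
1° of latitude spans 110900 m; at latitude φ, 1° of longitude spans that × cos φ = 106911.5 m, so Δλ = -564.22 / 106911.5 × 3600 = -18.999″.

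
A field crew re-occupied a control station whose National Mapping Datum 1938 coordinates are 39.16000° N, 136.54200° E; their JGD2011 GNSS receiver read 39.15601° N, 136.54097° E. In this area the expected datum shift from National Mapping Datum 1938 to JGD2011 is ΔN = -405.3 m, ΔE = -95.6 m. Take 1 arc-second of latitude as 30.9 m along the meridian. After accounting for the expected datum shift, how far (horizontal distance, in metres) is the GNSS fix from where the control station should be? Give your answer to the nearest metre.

Observed coordinate differences: Δφ = -0.00399°, Δλ = -0.00103°.
Converting to metres (1° lat = 111240 m, cos φ = 0.775386): observed ΔN = -443.8 m, observed ΔE = -88.8 m.
Subtracting the expected shift leaves a residual of -443.8 − (-405.3) = -38.5 m north and -88.8 − (-95.6) = 6.8 m east.
Residual distance = √((-38.5)² + 6.8²) = 39.1 m.

39 m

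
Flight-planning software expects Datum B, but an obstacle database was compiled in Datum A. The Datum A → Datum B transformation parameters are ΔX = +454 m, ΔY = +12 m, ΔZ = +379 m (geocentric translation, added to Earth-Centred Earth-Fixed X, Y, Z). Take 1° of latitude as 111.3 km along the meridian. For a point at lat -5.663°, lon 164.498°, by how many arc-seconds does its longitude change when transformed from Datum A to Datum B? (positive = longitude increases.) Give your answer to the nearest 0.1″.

sin φ = -0.098677, cos φ = 0.995120, sin λ = 0.267272, cos λ = -0.963621.
East component: ΔE = −sin λ·ΔX + cos λ·ΔY = −(0.267272)(454) + (-0.963621)(12) = -132.90 m.
1° of latitude spans 111300 m; at latitude φ, 1° of longitude spans that × cos φ = 110756.8 m, so Δλ = -132.90 / 110756.8 × 3600 = -4.320″.

Δλ = -4.3″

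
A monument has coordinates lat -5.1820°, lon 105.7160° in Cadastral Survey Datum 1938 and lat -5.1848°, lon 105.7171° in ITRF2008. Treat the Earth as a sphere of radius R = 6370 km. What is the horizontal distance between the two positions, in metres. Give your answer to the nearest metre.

334 m

Δφ = -5.1848° − -5.1820° = -0.0028°; Δλ = 105.7171° − 105.7160° = +0.0011°.
1° along a meridian = πR/180 = 111177 m.
ΔN = Δφ × 111177 = -311.3 m; ΔE = Δλ × 111177 × cos(-5.1820°) = +0.0011 × 111177 × 0.995913 = 121.8 m.
Distance = √(ΔE² + ΔN²) = √(121.8² + (-311.3)²) = 334.3 m.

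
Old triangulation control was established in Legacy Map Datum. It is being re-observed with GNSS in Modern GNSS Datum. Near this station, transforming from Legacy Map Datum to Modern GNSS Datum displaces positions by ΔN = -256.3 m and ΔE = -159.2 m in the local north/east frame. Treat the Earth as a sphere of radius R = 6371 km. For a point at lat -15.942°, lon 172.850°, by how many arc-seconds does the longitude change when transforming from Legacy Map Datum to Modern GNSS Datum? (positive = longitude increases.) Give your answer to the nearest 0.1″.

Δλ = -5.4″

At latitude -15.942°, cos φ = 0.961540.
One radian of longitude at latitude φ spans R cos φ, so Δλ = ΔE / (R cos φ) = -159.2 / (6371000 × 0.961540) = -2.5988e-05 rad = -5.360″.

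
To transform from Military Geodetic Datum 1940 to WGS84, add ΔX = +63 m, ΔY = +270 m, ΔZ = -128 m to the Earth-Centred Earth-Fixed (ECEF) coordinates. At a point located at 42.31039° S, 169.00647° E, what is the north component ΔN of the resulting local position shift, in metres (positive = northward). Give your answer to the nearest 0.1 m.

ΔN = -101.6 m

The local north axis is (−sin φ cos λ, −sin φ sin λ, cos φ), giving ΔN = -41.630 + 34.659 − 94.657 = -101.63 m.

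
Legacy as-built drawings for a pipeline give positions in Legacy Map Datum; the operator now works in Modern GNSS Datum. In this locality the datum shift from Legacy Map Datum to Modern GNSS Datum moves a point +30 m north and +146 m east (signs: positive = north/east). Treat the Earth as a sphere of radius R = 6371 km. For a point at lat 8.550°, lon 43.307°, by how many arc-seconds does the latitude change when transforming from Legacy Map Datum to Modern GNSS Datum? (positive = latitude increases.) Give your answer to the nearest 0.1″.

Δφ = 1.0″

On a sphere of radius R, 1 rad of latitude = R, so Δφ = ΔN / R = 30.0 / 6371000 = 4.7088e-06 rad = 0.971″.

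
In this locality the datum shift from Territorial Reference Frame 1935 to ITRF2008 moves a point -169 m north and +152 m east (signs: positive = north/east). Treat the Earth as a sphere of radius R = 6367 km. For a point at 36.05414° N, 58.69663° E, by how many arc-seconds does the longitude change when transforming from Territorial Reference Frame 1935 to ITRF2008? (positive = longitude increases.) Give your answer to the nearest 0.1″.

At latitude 36.05414°, cos φ = 0.808461.
One radian of longitude at latitude φ spans R cos φ, so Δλ = ΔE / (R cos φ) = 152.0 / (6367000 × 0.808461) = 2.9529e-05 rad = 6.091″.

Δλ = 6.1″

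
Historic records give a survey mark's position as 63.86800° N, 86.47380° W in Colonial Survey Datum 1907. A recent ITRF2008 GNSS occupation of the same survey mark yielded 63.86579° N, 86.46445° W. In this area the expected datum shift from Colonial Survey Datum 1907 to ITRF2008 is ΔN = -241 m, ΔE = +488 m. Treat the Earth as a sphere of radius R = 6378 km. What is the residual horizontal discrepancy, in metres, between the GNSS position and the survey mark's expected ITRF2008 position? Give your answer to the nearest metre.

30 m

Observed coordinate differences: Δφ = -0.00221°, Δλ = +0.00935°.
Converting to metres (1° lat = 111317 m, cos φ = 0.440441): observed ΔN = -246.0 m, observed ΔE = 458.4 m.
Subtracting the expected shift leaves a residual of -246.0 − (-241) = -5.0 m north and 458.4 − (488) = -29.6 m east.
Residual distance = √((-5.0)² + (-29.6)²) = 30.0 m.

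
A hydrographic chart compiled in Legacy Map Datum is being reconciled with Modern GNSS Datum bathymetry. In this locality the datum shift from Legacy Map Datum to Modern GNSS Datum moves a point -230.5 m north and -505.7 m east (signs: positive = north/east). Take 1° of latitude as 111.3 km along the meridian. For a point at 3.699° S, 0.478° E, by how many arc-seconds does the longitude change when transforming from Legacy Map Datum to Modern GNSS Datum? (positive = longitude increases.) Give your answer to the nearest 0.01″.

Δλ = -16.39″

At latitude -3.699°, cos φ = 0.997917.
1° of longitude at this latitude = 111.3 × cos φ = 111.07 km, so Δλ = -505.7 / 111068.1 = -0.0045531° = -16.391″.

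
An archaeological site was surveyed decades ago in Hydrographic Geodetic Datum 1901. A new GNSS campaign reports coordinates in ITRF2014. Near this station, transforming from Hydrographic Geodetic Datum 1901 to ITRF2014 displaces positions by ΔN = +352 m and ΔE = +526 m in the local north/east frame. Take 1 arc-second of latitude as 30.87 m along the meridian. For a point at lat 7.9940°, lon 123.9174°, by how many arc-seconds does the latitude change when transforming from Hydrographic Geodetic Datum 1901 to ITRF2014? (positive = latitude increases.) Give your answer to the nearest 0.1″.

1″ of latitude = 30.87 m, so Δφ = 352.0 / 30.87 = 11.403″.

Δφ = 11.4″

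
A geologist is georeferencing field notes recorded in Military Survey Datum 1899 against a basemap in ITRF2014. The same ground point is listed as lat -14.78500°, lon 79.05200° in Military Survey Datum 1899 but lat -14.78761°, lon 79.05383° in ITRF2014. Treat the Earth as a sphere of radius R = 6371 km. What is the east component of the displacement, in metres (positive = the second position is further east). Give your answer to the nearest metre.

Δφ = -14.78761° − -14.78500° = -0.00261°; Δλ = 79.05383° − 79.05200° = +0.00183°.
1° along a meridian = πR/180 = 111195 m.
ΔN = Δφ × 111195 = -290.2 m; ΔE = Δλ × 111195 × cos(-14.78500°) = +0.00183 × 111195 × 0.966890 = 196.7 m.

ΔE = 197 m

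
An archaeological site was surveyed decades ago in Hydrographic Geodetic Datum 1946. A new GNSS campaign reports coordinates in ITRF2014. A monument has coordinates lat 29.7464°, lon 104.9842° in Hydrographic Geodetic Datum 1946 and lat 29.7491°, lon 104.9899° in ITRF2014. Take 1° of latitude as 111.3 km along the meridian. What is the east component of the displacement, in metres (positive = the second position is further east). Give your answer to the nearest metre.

ΔE = 551 m

Δφ = 29.7491° − 29.7464° = +0.0027°; Δλ = 104.9899° − 104.9842° = +0.0057°.
ΔN = Δφ × 111300 = 300.5 m; ΔE = Δλ × 111300 × cos(29.7464°) = +0.0057 × 111300 × 0.868230 = 550.8 m.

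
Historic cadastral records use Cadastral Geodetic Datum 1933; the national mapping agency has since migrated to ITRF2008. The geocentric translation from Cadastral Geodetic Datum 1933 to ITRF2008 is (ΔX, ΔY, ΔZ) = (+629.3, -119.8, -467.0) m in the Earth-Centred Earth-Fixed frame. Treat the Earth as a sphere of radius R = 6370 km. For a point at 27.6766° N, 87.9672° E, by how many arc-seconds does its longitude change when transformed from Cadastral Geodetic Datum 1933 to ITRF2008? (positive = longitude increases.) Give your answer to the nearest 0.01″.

sin φ = 0.464480, cos φ = 0.885583, sin λ = 0.999371, cos λ = 0.035472.
East component: ΔE = −sin λ·ΔX + cos λ·ΔY = −(0.999371)(629.3) + (0.035472)(-119.8) = -633.15 m.
1° of latitude spans πR/180 = 111177 m; at latitude φ, 1° of longitude spans that × cos φ = 98456.9 m, so Δλ = -633.15 / 98456.9 × 3600 = -23.151″.

Δλ = -23.15″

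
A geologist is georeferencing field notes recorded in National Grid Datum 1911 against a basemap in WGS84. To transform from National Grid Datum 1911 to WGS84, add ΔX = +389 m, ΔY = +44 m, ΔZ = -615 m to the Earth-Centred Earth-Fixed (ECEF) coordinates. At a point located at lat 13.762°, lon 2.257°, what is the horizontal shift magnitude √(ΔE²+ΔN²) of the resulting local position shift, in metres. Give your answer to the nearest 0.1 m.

690.8 m

The local east axis at (φ, λ) is (−sin λ, cos λ, 0), so ΔE = −sin(2.257°)·389 + cos(2.257°)·44 = 28.65 m.
The local north axis is (−sin φ cos λ, −sin φ sin λ, cos φ), giving ΔN = -92.467 − 0.412 − 597.345 = -690.22 m.
Horizontal magnitude = √(ΔE² + ΔN²) = √(28.65² + (-690.22)²) = 690.82 m.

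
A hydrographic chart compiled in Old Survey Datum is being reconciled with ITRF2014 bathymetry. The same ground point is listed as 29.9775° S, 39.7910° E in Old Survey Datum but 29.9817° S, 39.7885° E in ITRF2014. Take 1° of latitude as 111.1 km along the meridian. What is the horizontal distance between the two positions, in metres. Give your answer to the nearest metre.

525 m

Δφ = -29.9817° − -29.9775° = -0.0042°; Δλ = 39.7885° − 39.7910° = -0.0025°.
ΔN = Δφ × 111100 = -466.6 m; ΔE = Δλ × 111100 × cos(-29.9775°) = -0.0025 × 111100 × 0.866222 = -240.6 m.
Distance = √(ΔE² + ΔN²) = √((-240.6)² + (-466.6)²) = 525.0 m.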